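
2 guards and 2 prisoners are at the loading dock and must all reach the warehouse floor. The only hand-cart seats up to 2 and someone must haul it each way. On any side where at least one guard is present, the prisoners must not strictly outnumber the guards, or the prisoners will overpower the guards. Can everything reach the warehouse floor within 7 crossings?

Yes — this plan uses 5 crossings (≤ 7):
1. 2 prisoners → the warehouse floor.  (the loading dock: 2G 0P; the warehouse floor: 0G 2P)
2. 1 prisoner ← the loading dock.  (the loading dock: 2G 1P; the warehouse floor: 0G 1P)
3. 2 guards → the warehouse floor.  (the loading dock: 0G 1P; the warehouse floor: 2G 1P)
4. 1 prisoner ← the loading dock.  (the loading dock: 0G 2P; the warehouse floor: 2G 0P)
5. 2 prisoners → the warehouse floor.  (the loading dock: 0G 0P; the warehouse floor: 2G 2P)

Yes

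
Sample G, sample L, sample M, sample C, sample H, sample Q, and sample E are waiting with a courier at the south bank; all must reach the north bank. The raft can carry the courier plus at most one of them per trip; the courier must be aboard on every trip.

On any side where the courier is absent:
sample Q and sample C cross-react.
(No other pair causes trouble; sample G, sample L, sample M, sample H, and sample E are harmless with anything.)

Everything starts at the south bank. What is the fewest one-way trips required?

Counting alone: the courier can take at most 1 across per trip to the north bank, so moving all 7 needs at least 7 loaded trips out, with a return between consecutive ones — at least 13 crossings.
The plan below uses exactly 13 crossings, so it is optimal:
1. Courier goes to the north bank with sample C.
2. Courier goes back to the south bank alone.
3. Courier goes to the north bank with sample G.
4. Courier goes back to the south bank alone.
5. Courier goes to the north bank with sample L.
6. Courier goes back to the south bank alone.
7. Courier goes to the north bank with sample M.
8. Courier goes back to the south bank alone.
9. Courier goes to the north bank with sample H.
10. Courier goes back to the south bank alone.
11. Courier goes to the north bank with sample E.
12. Courier goes back to the south bank alone.
13. Courier goes to the north bank with sample Q.

13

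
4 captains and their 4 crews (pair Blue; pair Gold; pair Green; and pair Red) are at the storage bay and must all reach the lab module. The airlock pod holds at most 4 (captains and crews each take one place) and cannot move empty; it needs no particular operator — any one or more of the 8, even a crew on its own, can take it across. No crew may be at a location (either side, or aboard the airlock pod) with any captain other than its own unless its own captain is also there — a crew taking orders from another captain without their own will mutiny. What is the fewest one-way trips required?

5

Counting alone: each trip to the lab module takes at most 4 across and each return brings at least 1 back, so after t trips out (and t−1 returns) at most 4t − (t−1) of the 8 are across; that first reaches 8 at t = 3, so at least 5 crossings are needed.
The plan below uses exactly 5 crossings, so it is optimal:
1. captain Blue and crew Blue cross → the lab module.
2. captain Blue crosses ← the storage bay.
3. captain Blue, captain Gold, captain Green, and captain Red cross → the lab module.
4. crew Blue crosses ← the storage bay.
5. crew Blue, crew Gold, crew Green, and crew Red cross → the lab module.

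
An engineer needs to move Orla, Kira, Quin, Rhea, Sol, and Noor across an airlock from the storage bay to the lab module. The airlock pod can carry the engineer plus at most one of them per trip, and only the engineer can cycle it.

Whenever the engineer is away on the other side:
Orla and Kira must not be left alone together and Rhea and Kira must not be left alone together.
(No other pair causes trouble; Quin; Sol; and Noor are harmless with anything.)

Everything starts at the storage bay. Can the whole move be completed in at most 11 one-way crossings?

Counting alone: the engineer can take at most 1 across per trip to the lab module, so moving all 6 needs at least 6 loaded trips out, with a return between consecutive ones — at least 11 crossings.
The safety rule pushes this higher. Following every safe sequence of crossings, the most of the 6 that can be at the lab module as the airlock pod arrives there on crossing 11 is 5 — never all 6.
So the move cannot be finished within 11 crossings. (The shortest complete plan takes 13:)
1. Engineer goes to the lab module with Kira.
2. Engineer goes back to the storage bay alone.
3. Engineer goes to the lab module with Orla.
4. Engineer goes back to the storage bay with Kira.
5. Engineer goes to the lab module with Rhea.
6. Engineer goes back to the storage bay alone.
7. Engineer goes to the lab module with Quin.
8. Engineer goes back to the storage bay alone.
9. Engineer goes to the lab module with Sol.
10. Engineer goes back to the storage bay alone.
11. Engineer goes to the lab module with Noor.
12. Engineer goes back to the storage bay alone.
13. Engineer goes to the lab module with Kira.

No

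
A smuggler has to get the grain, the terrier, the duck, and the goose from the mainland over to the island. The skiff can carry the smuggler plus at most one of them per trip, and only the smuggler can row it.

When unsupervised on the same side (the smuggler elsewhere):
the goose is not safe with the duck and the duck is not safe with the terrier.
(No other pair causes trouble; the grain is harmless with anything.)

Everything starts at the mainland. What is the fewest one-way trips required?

Counting alone: the smuggler can take at most 1 across per trip to the island, so moving all 4 needs at least 4 loaded trips out, with a return between consecutive ones — at least 7 crossings.
The safety rule pushes this higher. Following every safe sequence of crossings, the most of the 4 that can be at the island as the skiff arrives there on crossing 7 is 3 — never all 4.
So no plan with fewer than 9 crossings exists, and this one achieves 9:
1. Smuggler goes to the island with the duck.
2. Smuggler goes back to the mainland alone.
3. Smuggler goes to the island with the grain.
4. Smuggler goes back to the mainland alone.
5. Smuggler goes to the island with the terrier.
6. Smuggler goes back to the mainland with the duck.
7. Smuggler goes to the island with the goose.
8. Smuggler goes back to the mainland alone.
9. Smuggler goes to the island with the duck.

9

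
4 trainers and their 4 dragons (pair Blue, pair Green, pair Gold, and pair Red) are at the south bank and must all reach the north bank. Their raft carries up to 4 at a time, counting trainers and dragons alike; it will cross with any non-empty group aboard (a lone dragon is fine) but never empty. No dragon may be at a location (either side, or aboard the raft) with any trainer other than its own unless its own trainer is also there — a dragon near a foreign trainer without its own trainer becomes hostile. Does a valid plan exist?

Yes

1. dragon Blue and trainer Blue cross → the north bank.
2. trainer Blue crosses ← the south bank.
3. trainer Blue, trainer Gold, trainer Green, and trainer Red cross → the north bank.
4. dragon Blue crosses ← the south bank.
5. dragon Blue, dragon Gold, dragon Green, and dragon Red cross → the north bank.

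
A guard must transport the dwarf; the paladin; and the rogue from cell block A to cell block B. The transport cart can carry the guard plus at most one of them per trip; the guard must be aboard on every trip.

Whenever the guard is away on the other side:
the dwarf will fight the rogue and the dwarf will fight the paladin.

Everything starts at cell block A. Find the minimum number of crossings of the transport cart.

Counting alone: the guard can take at most 1 across per trip to cell block B, so moving all 3 needs at least 3 loaded trips out, with a return between consecutive ones — at least 5 crossings.
The safety rule pushes this higher. Following every safe sequence of crossings, the most of the 3 that can be at cell block B as the transport cart arrives there on crossing 5 is 2 — never all 3.
So no plan with fewer than 7 crossings exists, and this one achieves 7:
1. Guard goes to cell block B with the dwarf.
2. Guard goes back to cell block A alone.
3. Guard goes to cell block B with the paladin.
4. Guard goes back to cell block A with the dwarf.
5. Guard goes to cell block B with the rogue.
6. Guard goes back to cell block A alone.
7. Guard goes to cell block B with the dwarf.

7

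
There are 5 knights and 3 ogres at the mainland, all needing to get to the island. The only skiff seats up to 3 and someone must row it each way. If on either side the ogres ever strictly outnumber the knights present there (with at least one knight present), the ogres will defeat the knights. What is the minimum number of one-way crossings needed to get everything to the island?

Counting alone: each trip to the island takes at most 3 across and each return brings at least 1 back, so after t trips out (and t−1 returns) at most 3t − (t−1) of the 8 are across; that first reaches 8 at t = 4, so at least 7 crossings are needed.
The plan below uses exactly 7 crossings, so it is optimal:
1. 2 ogres → the island.  (the mainland: 5K 1O; the island: 0K 2O)
2. 1 ogre ← the mainland.  (the mainland: 5K 2O; the island: 0K 1O)
3. 2 knights and 1 ogre → the island.  (the mainland: 3K 1O; the island: 2K 2O)
4. 1 ogre ← the mainland.  (the mainland: 3K 2O; the island: 2K 1O)
5. 1 knight and 2 ogres → the island.  (the mainland: 2K 0O; the island: 3K 3O)
6. 1 ogre ← the mainland.  (the mainland: 2K 1O; the island: 3K 2O)
7. 2 knights and 1 ogre → the island.  (the mainland: 0K 0O; the island: 5K 3O)

7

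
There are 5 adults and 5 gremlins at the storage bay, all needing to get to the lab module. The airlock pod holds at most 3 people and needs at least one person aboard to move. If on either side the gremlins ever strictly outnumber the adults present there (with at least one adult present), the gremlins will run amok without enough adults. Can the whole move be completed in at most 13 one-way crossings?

Yes

Yes — this plan uses 11 crossings (≤ 13):
1. 2 gremlins → the lab module.  (the storage bay: 5A 3G; the lab module: 0A 2G)
2. 1 gremlin ← the storage bay.  (the storage bay: 5A 4G; the lab module: 0A 1G)
3. 3 gremlins → the lab module.  (the storage bay: 5A 1G; the lab module: 0A 4G)
4. 1 gremlin ← the storage bay.  (the storage bay: 5A 2G; the lab module: 0A 3G)
5. 3 adults → the lab module.  (the storage bay: 2A 2G; the lab module: 3A 3G)
6. 1 adult and 1 gremlin ← the storage bay.  (the storage bay: 3A 3G; the lab module: 2A 2G)
7. 3 adults → the lab module.  (the storage bay: 0A 3G; the lab module: 5A 2G)
8. 1 gremlin ← the storage bay.  (the storage bay: 0A 4G; the lab module: 5A 1G)
9. 2 gremlins → the lab module.  (the storage bay: 0A 2G; the lab module: 5A 3G)
10. 1 gremlin ← the storage bay.  (the storage bay: 0A 3G; the lab module: 5A 2G)
11. 3 gremlins → the lab module.  (the storage bay: 0A 0G; the lab module: 5A 5G)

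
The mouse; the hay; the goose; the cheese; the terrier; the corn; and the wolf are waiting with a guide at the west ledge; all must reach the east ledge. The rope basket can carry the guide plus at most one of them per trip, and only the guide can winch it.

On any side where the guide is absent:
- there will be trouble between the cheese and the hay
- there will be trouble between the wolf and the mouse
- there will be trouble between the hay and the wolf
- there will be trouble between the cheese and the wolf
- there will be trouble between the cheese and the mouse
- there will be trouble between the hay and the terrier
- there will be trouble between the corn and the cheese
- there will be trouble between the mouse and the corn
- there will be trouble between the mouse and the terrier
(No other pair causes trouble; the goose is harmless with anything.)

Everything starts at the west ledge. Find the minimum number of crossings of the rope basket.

impossible

Whatever the first load, the items left behind include a forbidden pair without the guide. No opening move is safe, so no plan exists.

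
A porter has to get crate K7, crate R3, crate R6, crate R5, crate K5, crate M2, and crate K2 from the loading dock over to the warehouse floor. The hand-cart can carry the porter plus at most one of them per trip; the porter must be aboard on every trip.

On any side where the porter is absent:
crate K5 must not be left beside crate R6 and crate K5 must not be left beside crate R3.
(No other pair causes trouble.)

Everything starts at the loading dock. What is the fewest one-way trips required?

Counting alone: the porter can take at most 1 across per trip to the warehouse floor, so moving all 7 needs at least 7 loaded trips out, with a return between consecutive ones — at least 13 crossings.
The safety rule pushes this higher. Following every safe sequence of crossings, the most of the 7 that can be at the warehouse floor as the hand-cart arrives there on crossing 13 is 6 — never all 7.
So no plan with fewer than 15 crossings exists, and this one achieves 15:
1. Porter goes to the warehouse floor with crate K5.  [the loading dock: crate K2, crate K7, crate M2, crate R3, crate R5, crate R6 | the warehouse floor: crate K5]
2. Porter goes back to the loading dock alone.  [the loading dock: crate K2, crate K7, crate M2, crate R3, crate R5, crate R6 | the warehouse floor: crate K5]
3. Porter goes to the warehouse floor with crate K7.  [the loading dock: crate K2, crate M2, crate R3, crate R5, crate R6 | the warehouse floor: crate K5, crate K7]
4. Porter goes back to the loading dock alone.  [the loading dock: crate K2, crate M2, crate R3, crate R5, crate R6 | the warehouse floor: crate K5, crate K7]
5. Porter goes to the warehouse floor with crate R3.  [the loading dock: crate K2, crate M2, crate R5, crate R6 | the warehouse floor: crate K5, crate K7, crate R3]
6. Porter goes back to the loading dock with crate K5.  [the loading dock: crate K2, crate K5, crate M2, crate R5, crate R6 | the warehouse floor: crate K7, crate R3]
7. Porter goes to the warehouse floor with crate R6.  [the loading dock: crate K2, crate K5, crate M2, crate R5 | the warehouse floor: crate K7, crate R3, crate R6]
8. Porter goes back to the loading dock alone.  [the loading dock: crate K2, crate K5, crate M2, crate R5 | the warehouse floor: crate K7, crate R3, crate R6]
9. Porter goes to the warehouse floor with crate R5.  [the loading dock: crate K2, crate K5, crate M2 | the warehouse floor: crate K7, crate R3, crate R5, crate R6]
10. Porter goes back to the loading dock alone.  [the loading dock: crate K2, crate K5, crate M2 | the warehouse floor: crate K7, crate R3, crate R5, crate R6]
11. Porter goes to the warehouse floor with crate M2.  [the loading dock: crate K2, crate K5 | the warehouse floor: crate K7, crate M2, crate R3, crate R5, crate R6]
12. Porter goes back to the loading dock alone.  [the loading dock: crate K2, crate K5 | the warehouse floor: crate K7, crate M2, crate R3, crate R5, crate R6]
13. Porter goes to the warehouse floor with crate K2.  [the loading dock: crate K5 | the warehouse floor: crate K2, crate K7, crate M2, crate R3, crate R5, crate R6]
14. Porter goes back to the loading dock alone.  [the loading dock: crate K5 | the warehouse floor: crate K2, crate K7, crate M2, crate R3, crate R5, crate R6]
15. Porter goes to the warehouse floor with crate K5.  [the loading dock: — | the warehouse floor: crate K2, crate K5, crate K7, crate M2, crate R3, crate R5, crate R6]

15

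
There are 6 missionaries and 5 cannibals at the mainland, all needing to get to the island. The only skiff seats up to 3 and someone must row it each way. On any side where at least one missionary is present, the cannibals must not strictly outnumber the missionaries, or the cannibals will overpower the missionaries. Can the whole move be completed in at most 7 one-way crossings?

No

Counting alone: each trip to the island takes at most 3 across and each return brings at least 1 back, so after t trips out (and t−1 returns) at most 3t − (t−1) of the 11 are across; that first reaches 11 at t = 5, so at least 9 crossings are needed.
Since 7 < 9, 7 crossings cannot be enough. (The shortest complete plan in fact takes 9:)
1. 3 cannibals → the island.  (the mainland: 6M 2C; the island: 0M 3C)
2. 1 cannibal ← the mainland.  (the mainland: 6M 3C; the island: 0M 2C)
3. 3 missionaries → the island.  (the mainland: 3M 3C; the island: 3M 2C)
4. 1 missionary ← the mainland.  (the mainland: 4M 3C; the island: 2M 2C)
5. 2 missionaries and 1 cannibal → the island.  (the mainland: 2M 2C; the island: 4M 3C)
6. 1 missionary ← the mainland.  (the mainland: 3M 2C; the island: 3M 3C)
7. 2 missionaries and 1 cannibal → the island.  (the mainland: 1M 1C; the island: 5M 4C)
8. 1 missionary ← the mainland.  (the mainland: 2M 1C; the island: 4M 4C)
9. 2 missionaries and 1 cannibal → the island.  (the mainland: 0M 0C; the island: 6M 5C)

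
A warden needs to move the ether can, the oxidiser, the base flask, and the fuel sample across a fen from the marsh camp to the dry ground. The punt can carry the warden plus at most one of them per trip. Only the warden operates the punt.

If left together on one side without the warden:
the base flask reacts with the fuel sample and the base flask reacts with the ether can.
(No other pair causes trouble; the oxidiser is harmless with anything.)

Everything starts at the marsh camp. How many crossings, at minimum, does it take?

9

Counting alone: the warden can take at most 1 across per trip to the dry ground, so moving all 4 needs at least 4 loaded trips out, with a return between consecutive ones — at least 7 crossings.
The safety rule pushes this higher. Following every safe sequence of crossings, the most of the 4 that can be at the dry ground as the punt arrives there on crossing 7 is 3 — never all 4.
So no plan with fewer than 9 crossings exists, and this one achieves 9:
1. Warden goes to the dry ground with the base flask.
2. Warden goes back to the marsh camp alone.
3. Warden goes to the dry ground with the ether can.
4. Warden goes back to the marsh camp with the base flask.
5. Warden goes to the dry ground with the fuel sample.
6. Warden goes back to the marsh camp alone.
7. Warden goes to the dry ground with the oxidiser.
8. Warden goes back to the marsh camp alone.
9. Warden goes to the dry ground with the base flask.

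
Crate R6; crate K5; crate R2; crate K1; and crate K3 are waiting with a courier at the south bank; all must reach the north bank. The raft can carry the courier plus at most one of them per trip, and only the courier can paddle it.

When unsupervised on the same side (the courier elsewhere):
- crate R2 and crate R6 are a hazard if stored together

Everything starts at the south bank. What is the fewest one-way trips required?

Counting alone: the courier can take at most 1 across per trip to the north bank, so moving all 5 needs at least 5 loaded trips out, with a return between consecutive ones — at least 9 crossings.
The plan below uses exactly 9 crossings, so it is optimal:
1. Courier goes to the north bank with crate R6.  [the south bank: crate K1, crate K3, crate K5, crate R2 | the north bank: crate R6]
2. Courier goes back to the south bank alone.  [the south bank: crate K1, crate K3, crate K5, crate R2 | the north bank: crate R6]
3. Courier goes to the north bank with crate K5.  [the south bank: crate K1, crate K3, crate R2 | the north bank: crate K5, crate R6]
4. Courier goes back to the south bank alone.  [the south bank: crate K1, crate K3, crate R2 | the north bank: crate K5, crate R6]
5. Courier goes to the north bank with crate K1.  [the south bank: crate K3, crate R2 | the north bank: crate K1, crate K5, crate R6]
6. Courier goes back to the south bank alone.  [the south bank: crate K3, crate R2 | the north bank: crate K1, crate K5, crate R6]
7. Courier goes to the north bank with crate K3.  [the south bank: crate R2 | the north bank: crate K1, crate K3, crate K5, crate R6]
8. Courier goes back to the south bank alone.  [the south bank: crate R2 | the north bank: crate K1, crate K3, crate K5, crate R6]
9. Courier goes to the north bank with crate R2.  [the south bank: — | the north bank: crate K1, crate K3, crate K5, crate R2, crate R6]

9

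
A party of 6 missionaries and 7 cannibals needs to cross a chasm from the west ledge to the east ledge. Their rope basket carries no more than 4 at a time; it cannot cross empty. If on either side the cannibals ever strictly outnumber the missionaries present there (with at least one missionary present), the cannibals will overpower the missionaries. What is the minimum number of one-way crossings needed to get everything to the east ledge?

impossible

The cannibals already outnumber the missionaries at the west ledge before anyone moves, so the starting position itself is disallowed.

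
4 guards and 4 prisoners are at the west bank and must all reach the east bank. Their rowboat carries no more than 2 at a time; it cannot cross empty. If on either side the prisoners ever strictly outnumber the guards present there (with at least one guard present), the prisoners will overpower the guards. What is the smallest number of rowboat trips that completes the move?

impossible

Following every safe sequence of crossings from the start, the most of the 8 that can be at the east bank as the rowboat arrives there on crossings 1, 3, 5 is 2, 3, 4 respectively; the best ever achieved is 4 of 8.
From crossing 7 on, no configuration arises that was not already reachable earlier: only 11 distinct safe configurations (who is on which side, and where the rowboat is) can ever be reached, none of them has everyone across, and every continuation just revisits them. They are: 0 guards + 0 prisoners across (rowboat back at the start); 0 guards + 1 prisoner across (rowboat there); 0 guards + 1 prisoner across (rowboat back at the start); 0 guards + 2 prisoners across (rowboat there); 0 guards + 2 prisoners across (rowboat back at the start); 0 guards + 3 prisoners across (rowboat there); 0 guards + 3 prisoners across (rowboat back at the start); 0 guards + 4 prisoners across (rowboat there); 1 guard + 1 prisoner across (rowboat there); 1 guard + 1 prisoner across (rowboat back at the start); 2 guards + 2 prisoners across (rowboat there). So no valid plan exists.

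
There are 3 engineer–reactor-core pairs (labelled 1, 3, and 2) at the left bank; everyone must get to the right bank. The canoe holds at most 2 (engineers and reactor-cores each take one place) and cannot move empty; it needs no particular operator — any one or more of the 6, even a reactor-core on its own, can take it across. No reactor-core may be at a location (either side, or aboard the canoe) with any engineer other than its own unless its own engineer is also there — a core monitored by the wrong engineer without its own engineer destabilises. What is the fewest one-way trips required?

11

Counting alone: each trip to the right bank takes at most 2 across and each return brings at least 1 back, so after t trips out (and t−1 returns) at most 2t − (t−1) of the 6 are across; that first reaches 6 at t = 5, so at least 9 crossings are needed.
The safety rule pushes this higher. Following every safe sequence of crossings, the most of the 6 that can be at the right bank as the canoe arrives there on crossing 9 is 5 — never all 6.
So no plan with fewer than 11 crossings exists, and this one achieves 11:
1. engineer 1 and reactor-core 1 cross → the right bank.
2. engineer 1 crosses ← the left bank.
3. reactor-core 2 and reactor-core 3 cross → the right bank.
4. reactor-core 1 crosses ← the left bank.
5. engineer 2 and engineer 3 cross → the right bank.
6. engineer 3 and reactor-core 3 cross ← the left bank.
7. engineer 1 and engineer 3 cross → the right bank.
8. reactor-core 2 crosses ← the left bank.
9. reactor-core 1 and reactor-core 3 cross → the right bank.
10. engineer 2 crosses ← the left bank.
11. engineer 2 and reactor-core 2 cross → the right bank.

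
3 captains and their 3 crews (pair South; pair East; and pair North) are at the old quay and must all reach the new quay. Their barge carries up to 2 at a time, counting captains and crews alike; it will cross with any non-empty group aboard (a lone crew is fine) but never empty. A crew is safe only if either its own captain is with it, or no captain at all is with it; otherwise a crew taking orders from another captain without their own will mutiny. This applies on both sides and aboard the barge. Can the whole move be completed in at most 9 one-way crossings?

Counting alone: each trip to the new quay takes at most 2 across and each return brings at least 1 back, so after t trips out (and t−1 returns) at most 2t − (t−1) of the 6 are across; that first reaches 6 at t = 5, so at least 9 crossings are needed.
The safety rule pushes this higher. Following every safe sequence of crossings, the most of the 6 that can be at the new quay as the barge arrives there on crossing 9 is 5 — never all 6.
So the move cannot be finished within 9 crossings. (The shortest complete plan takes 11:)
1. captain South and crew South cross → the new quay.
2. captain South crosses ← the old quay.
3. crew East and crew North cross → the new quay.
4. crew South crosses ← the old quay.
5. captain East and captain North cross → the new quay.
6. captain East and crew East cross ← the old quay.
7. captain East and captain South cross → the new quay.
8. crew North crosses ← the old quay.
9. crew East and crew South cross → the new quay.
10. captain North crosses ← the old quay.
11. captain North and crew North cross → the new quay.

No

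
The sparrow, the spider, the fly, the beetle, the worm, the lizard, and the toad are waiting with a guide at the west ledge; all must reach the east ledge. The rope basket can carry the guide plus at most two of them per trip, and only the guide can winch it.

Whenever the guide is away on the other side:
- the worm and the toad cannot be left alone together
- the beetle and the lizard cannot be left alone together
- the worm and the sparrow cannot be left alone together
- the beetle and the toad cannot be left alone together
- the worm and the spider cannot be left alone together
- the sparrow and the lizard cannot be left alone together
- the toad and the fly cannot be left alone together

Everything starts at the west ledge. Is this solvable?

No

Whatever the first load, the items left behind include a forbidden pair without the guide. No opening move is safe, so no plan exists.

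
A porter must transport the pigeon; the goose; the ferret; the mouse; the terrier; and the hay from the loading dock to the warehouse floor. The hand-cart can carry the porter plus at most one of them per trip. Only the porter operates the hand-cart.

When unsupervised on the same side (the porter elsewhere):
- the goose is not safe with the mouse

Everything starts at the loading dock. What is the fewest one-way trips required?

11

Counting alone: the porter can take at most 1 across per trip to the warehouse floor, so moving all 6 needs at least 6 loaded trips out, with a return between consecutive ones — at least 11 crossings.
The plan below uses exactly 11 crossings, so it is optimal:
1. Porter goes to the warehouse floor with the goose.  [the loading dock: the ferret, the hay, the mouse, the pigeon, the terrier | the warehouse floor: the goose]
2. Porter goes back to the loading dock alone.  [the loading dock: the ferret, the hay, the mouse, the pigeon, the terrier | the warehouse floor: the goose]
3. Porter goes to the warehouse floor with the pigeon.  [the loading dock: the ferret, the hay, the mouse, the terrier | the warehouse floor: the goose, the pigeon]
4. Porter goes back to the loading dock alone.  [the loading dock: the ferret, the hay, the mouse, the terrier | the warehouse floor: the goose, the pigeon]
5. Porter goes to the warehouse floor with the ferret.  [the loading dock: the hay, the mouse, the terrier | the warehouse floor: the ferret, the goose, the pigeon]
6. Porter goes back to the loading dock alone.  [the loading dock: the hay, the mouse, the terrier | the warehouse floor: the ferret, the goose, the pigeon]
7. Porter goes to the warehouse floor with the terrier.  [the loading dock: the hay, the mouse | the warehouse floor: the ferret, the goose, the pigeon, the terrier]
8. Porter goes back to the loading dock alone.  [the loading dock: the hay, the mouse | the warehouse floor: the ferret, the goose, the pigeon, the terrier]
9. Porter goes to the warehouse floor with the hay.  [the loading dock: the mouse | the warehouse floor: the ferret, the goose, the hay, the pigeon, the terrier]
10. Porter goes back to the loading dock alone.  [the loading dock: the mouse | the warehouse floor: the ferret, the goose, the hay, the pigeon, the terrier]
11. Porter goes to the warehouse floor with the mouse.  [the loading dock: — | the warehouse floor: the ferret, the goose, the hay, the mouse, the pigeon, the terrier]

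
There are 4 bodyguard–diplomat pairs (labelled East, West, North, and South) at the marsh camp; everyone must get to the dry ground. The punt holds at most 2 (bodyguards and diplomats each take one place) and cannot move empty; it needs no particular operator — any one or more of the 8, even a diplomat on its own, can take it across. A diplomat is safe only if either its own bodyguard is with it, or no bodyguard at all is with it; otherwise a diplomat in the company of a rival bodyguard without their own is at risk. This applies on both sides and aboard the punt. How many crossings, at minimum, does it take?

impossible

Following every safe sequence of crossings from the start, the most of the 8 that can be at the dry ground as the punt arrives there on crossings 1, 3, 5 is 2, 3, 4 respectively; the best ever achieved is 4 of 8.
From crossing 7 on, no configuration arises that was not already reachable earlier: only 44 distinct safe configurations (who is on which side, and where the punt is) can ever be reached, none of them has everyone across, and every continuation just revisits them. So no valid plan exists.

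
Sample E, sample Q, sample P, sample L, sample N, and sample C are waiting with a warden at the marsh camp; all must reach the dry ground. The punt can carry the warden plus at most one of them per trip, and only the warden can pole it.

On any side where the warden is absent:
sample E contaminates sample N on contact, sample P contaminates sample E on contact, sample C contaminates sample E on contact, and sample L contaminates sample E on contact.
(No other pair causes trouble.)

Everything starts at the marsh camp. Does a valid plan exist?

Following every safe sequence of crossings from the start, the most of the 6 that can be at the dry ground as the punt arrives there on crossings 1, 3, 5 is 1, 2, 3 respectively; the best ever achieved is 3 of 6.
From crossing 7 on, no configuration arises that was not already reachable earlier: only 22 distinct safe configurations (who is on which side, and where the punt is) can ever be reached, none of them has everyone across, and every continuation just revisits them. So no valid plan exists.

No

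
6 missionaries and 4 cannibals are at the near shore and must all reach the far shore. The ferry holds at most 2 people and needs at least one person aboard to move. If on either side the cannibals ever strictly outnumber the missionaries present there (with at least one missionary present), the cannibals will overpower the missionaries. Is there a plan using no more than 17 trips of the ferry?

Yes — this plan uses 17 crossings (≤ 17):
1. 2 cannibals → the far shore.  (the near shore: 6M 2C; the far shore: 0M 2C)
2. 1 cannibal ← the near shore.  (the near shore: 6M 3C; the far shore: 0M 1C)
3. 2 cannibals → the far shore.  (the near shore: 6M 1C; the far shore: 0M 3C)
4. 1 cannibal ← the near shore.  (the near shore: 6M 2C; the far shore: 0M 2C)
5. 2 missionaries → the far shore.  (the near shore: 4M 2C; the far shore: 2M 2C)
6. 1 cannibal ← the near shore.  (the near shore: 4M 3C; the far shore: 2M 1C)
7. 1 missionary and 1 cannibal → the far shore.  (the near shore: 3M 2C; the far shore: 3M 2C)
8. 1 cannibal ← the near shore.  (the near shore: 3M 3C; the far shore: 3M 1C)
9. 2 cannibals → the far shore.  (the near shore: 3M 1C; the far shore: 3M 3C)
10. 1 cannibal ← the near shore.  (the near shore: 3M 2C; the far shore: 3M 2C)
11. 1 missionary and 1 cannibal → the far shore.  (the near shore: 2M 1C; the far shore: 4M 3C)
12. 1 cannibal ← the near shore.  (the near shore: 2M 2C; the far shore: 4M 2C)
13. 2 cannibals → the far shore.  (the near shore: 2M 0C; the far shore: 4M 4C)
14. 1 cannibal ← the near shore.  (the near shore: 2M 1C; the far shore: 4M 3C)
15. 1 missionary and 1 cannibal → the far shore.  (the near shore: 1M 0C; the far shore: 5M 4C)
16. 1 cannibal ← the near shore.  (the near shore: 1M 1C; the far shore: 5M 3C)
17. 1 missionary and 1 cannibal → the far shore.  (the near shore: 0M 0C; the far shore: 6M 4C)

Yes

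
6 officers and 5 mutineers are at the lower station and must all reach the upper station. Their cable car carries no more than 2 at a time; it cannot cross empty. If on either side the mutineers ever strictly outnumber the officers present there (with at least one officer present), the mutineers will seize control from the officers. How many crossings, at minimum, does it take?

19

Counting alone: each trip to the upper station takes at most 2 across and each return brings at least 1 back, so after t trips out (and t−1 returns) at most 2t − (t−1) of the 11 are across; that first reaches 11 at t = 10, so at least 19 crossings are needed.
The plan below uses exactly 19 crossings, so it is optimal:
1. 2 mutineers → the upper station.  (the lower station: 6O 3M; the upper station: 0O 2M)
2. 1 mutineer ← the lower station.  (the lower station: 6O 4M; the upper station: 0O 1M)
3. 2 mutineers → the upper station.  (the lower station: 6O 2M; the upper station: 0O 3M)
4. 1 mutineer ← the lower station.  (the lower station: 6O 3M; the upper station: 0O 2M)
5. 2 officers → the upper station.  (the lower station: 4O 3M; the upper station: 2O 2M)
6. 1 mutineer ← the lower station.  (the lower station: 4O 4M; the upper station: 2O 1M)
7. 1 officer and 1 mutineer → the upper station.  (the lower station: 3O 3M; the upper station: 3O 2M)
8. 1 officer ← the lower station.  (the lower station: 4O 3M; the upper station: 2O 2M)
9. 1 officer and 1 mutineer → the upper station.  (the lower station: 3O 2M; the upper station: 3O 3M)
10. 1 mutineer ← the lower station.  (the lower station: 3O 3M; the upper station: 3O 2M)
11. 1 officer and 1 mutineer → the upper station.  (the lower station: 2O 2M; the upper station: 4O 3M)
12. 1 officer ← the lower station.  (the lower station: 3O 2M; the upper station: 3O 3M)
13. 1 officer and 1 mutineer → the upper station.  (the lower station: 2O 1M; the upper station: 4O 4M)
14. 1 mutineer ← the lower station.  (the lower station: 2O 2M; the upper station: 4O 3M)
15. 1 officer and 1 mutineer → the upper station.  (the lower station: 1O 1M; the upper station: 5O 4M)
16. 1 officer ← the lower station.  (the lower station: 2O 1M; the upper station: 4O 4M)
17. 1 officer and 1 mutineer → the upper station.  (the lower station: 1O 0M; the upper station: 5O 5M)
18. 1 mutineer ← the lower station.  (the lower station: 1O 1M; the upper station: 5O 4M)
19. 1 officer and 1 mutineer → the upper station.  (the lower station: 0O 0M; the upper station: 6O 5M)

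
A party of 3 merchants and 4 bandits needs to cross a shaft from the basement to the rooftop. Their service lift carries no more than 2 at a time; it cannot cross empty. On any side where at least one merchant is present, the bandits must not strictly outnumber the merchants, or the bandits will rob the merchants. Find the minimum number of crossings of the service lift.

The bandits already outnumber the merchants at the basement before anyone moves, so the starting position itself is disallowed.

impossible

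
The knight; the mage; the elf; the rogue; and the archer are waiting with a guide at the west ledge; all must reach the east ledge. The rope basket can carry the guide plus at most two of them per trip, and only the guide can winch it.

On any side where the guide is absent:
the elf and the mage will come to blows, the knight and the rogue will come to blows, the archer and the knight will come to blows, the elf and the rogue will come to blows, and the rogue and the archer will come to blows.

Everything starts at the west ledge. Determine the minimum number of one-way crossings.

Whatever the first load, the items left behind include a forbidden pair without the guide. No opening move is safe, so no plan exists.

impossible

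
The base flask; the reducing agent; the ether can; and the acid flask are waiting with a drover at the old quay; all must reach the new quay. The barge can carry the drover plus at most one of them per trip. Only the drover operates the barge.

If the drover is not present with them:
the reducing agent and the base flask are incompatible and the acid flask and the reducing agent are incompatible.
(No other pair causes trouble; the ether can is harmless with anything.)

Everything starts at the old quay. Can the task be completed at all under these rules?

1. Drover goes to the new quay with the reducing agent.
2. Drover goes back to the old quay alone.
3. Drover goes to the new quay with the base flask.
4. Drover goes back to the old quay with the reducing agent.
5. Drover goes to the new quay with the acid flask.
6. Drover goes back to the old quay alone.
7. Drover goes to the new quay with the ether can.
8. Drover goes back to the old quay alone.
9. Drover goes to the new quay with the reducing agent.

Yes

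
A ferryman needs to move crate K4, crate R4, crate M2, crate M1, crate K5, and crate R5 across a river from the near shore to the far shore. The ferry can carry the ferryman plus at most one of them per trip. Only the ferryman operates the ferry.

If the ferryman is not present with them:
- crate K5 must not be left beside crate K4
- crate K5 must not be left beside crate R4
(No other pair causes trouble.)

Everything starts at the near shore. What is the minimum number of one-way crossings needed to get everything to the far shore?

13

Counting alone: the ferryman can take at most 1 across per trip to the far shore, so moving all 6 needs at least 6 loaded trips out, with a return between consecutive ones — at least 11 crossings.
The safety rule pushes this higher. Following every safe sequence of crossings, the most of the 6 that can be at the far shore as the ferry arrives there on crossing 11 is 5 — never all 6.
So no plan with fewer than 13 crossings exists, and this one achieves 13:
1. Ferryman goes to the far shore with crate K5.  [the near shore: crate K4, crate M1, crate M2, crate R4, crate R5 | the far shore: crate K5]
2. Ferryman goes back to the near shore alone.  [the near shore: crate K4, crate M1, crate M2, crate R4, crate R5 | the far shore: crate K5]
3. Ferryman goes to the far shore with crate K4.  [the near shore: crate M1, crate M2, crate R4, crate R5 | the far shore: crate K4, crate K5]
4. Ferryman goes back to the near shore with crate K5.  [the near shore: crate K5, crate M1, crate M2, crate R4, crate R5 | the far shore: crate K4]
5. Ferryman goes to the far shore with crate R4.  [the near shore: crate K5, crate M1, crate M2, crate R5 | the far shore: crate K4, crate R4]
6. Ferryman goes back to the near shore alone.  [the near shore: crate K5, crate M1, crate M2, crate R5 | the far shore: crate K4, crate R4]
7. Ferryman goes to the far shore with crate M2.  [the near shore: crate K5, crate M1, crate R5 | the far shore: crate K4, crate M2, crate R4]
8. Ferryman goes back to the near shore alone.  [the near shore: crate K5, crate M1, crate R5 | the far shore: crate K4, crate M2, crate R4]
9. Ferryman goes to the far shore with crate M1.  [the near shore: crate K5, crate R5 | the far shore: crate K4, crate M1, crate M2, crate R4]
10. Ferryman goes back to the near shore alone.  [the near shore: crate K5, crate R5 | the far shore: crate K4, crate M1, crate M2, crate R4]
11. Ferryman goes to the far shore with crate R5.  [the near shore: crate K5 | the far shore: crate K4, crate M1, crate M2, crate R4, crate R5]
12. Ferryman goes back to the near shore alone.  [the near shore: crate K5 | the far shore: crate K4, crate M1, crate M2, crate R4, crate R5]
13. Ferryman goes to the far shore with crate K5.  [the near shore: — | the far shore: crate K4, crate K5, crate M1, crate M2, crate R4, crate R5]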